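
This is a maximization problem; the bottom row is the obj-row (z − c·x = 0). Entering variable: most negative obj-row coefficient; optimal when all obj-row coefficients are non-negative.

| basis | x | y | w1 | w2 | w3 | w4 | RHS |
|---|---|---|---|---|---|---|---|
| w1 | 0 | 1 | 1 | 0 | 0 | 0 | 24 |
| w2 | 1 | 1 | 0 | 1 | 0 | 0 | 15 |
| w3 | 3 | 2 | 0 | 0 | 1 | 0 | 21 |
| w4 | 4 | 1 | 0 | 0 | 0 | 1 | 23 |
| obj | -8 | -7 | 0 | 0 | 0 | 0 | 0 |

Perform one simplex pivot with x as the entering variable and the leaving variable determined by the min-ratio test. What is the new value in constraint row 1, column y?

Ratio test on column x — row 1: entry 0 ≤ 0; row 2: 15/1 = 15; row 3: 21/3 = 7; row 4: 23/4 = 23/4. Minimum is 23/4 at row 4 (w4 leaves); pivot element 4.
Divide row 4 by 4; eliminate column x from the other rows.
Row 1 update in column y: 1 − 0·(1/4) = 1.

1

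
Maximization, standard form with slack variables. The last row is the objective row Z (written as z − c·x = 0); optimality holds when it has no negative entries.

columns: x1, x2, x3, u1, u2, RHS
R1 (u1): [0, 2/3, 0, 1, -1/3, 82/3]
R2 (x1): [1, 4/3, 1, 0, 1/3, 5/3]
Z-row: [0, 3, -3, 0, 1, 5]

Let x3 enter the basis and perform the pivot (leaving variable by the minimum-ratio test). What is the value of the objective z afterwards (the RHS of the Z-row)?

10

Ratio test on column x3 — row 1: entry 0 ≤ 0; row 2: (5/3)/1 = 5/3. Minimum is 5/3 at row 2 (x1 leaves); pivot element 1.
Pivot on row 2; the Z-row RHS becomes 5 − (-3)·(5/3) = 10.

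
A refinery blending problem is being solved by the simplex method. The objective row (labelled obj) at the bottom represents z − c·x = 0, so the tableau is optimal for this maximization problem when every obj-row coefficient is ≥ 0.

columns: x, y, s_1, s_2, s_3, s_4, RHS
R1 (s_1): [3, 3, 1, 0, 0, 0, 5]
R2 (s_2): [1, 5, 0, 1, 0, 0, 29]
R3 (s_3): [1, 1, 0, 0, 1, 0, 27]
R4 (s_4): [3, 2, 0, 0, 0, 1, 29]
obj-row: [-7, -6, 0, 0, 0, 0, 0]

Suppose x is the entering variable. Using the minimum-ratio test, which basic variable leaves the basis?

Column x entries and ratios — s_1: 5/3 = 5/3; s_2: 29/1 = 29; s_3: 27/1 = 27; s_4: 29/3 = 29/3.
Smallest ratio is 5/3 in the row of s_1, so s_1 leaves.

s_1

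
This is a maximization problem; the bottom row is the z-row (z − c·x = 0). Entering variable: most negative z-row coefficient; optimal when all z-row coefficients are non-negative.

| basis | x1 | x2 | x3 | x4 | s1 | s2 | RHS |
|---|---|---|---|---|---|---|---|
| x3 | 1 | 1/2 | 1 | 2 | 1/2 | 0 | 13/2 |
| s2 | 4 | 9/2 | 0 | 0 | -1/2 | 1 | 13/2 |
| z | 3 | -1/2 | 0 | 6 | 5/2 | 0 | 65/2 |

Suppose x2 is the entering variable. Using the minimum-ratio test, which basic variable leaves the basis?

s2

Column x2 entries and ratios — x3: (13/2)/(1/2) = 13; s2: (13/2)/(9/2) = 13/9.
Smallest ratio is 13/9 in the row of s2, so s2 leaves.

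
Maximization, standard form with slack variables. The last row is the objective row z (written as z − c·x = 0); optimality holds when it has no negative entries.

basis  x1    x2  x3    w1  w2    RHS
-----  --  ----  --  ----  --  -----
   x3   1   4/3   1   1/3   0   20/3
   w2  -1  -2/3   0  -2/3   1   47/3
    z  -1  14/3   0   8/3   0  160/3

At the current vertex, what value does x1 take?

x1 is not in the basis, so in the current basic feasible solution x1 = 0.

0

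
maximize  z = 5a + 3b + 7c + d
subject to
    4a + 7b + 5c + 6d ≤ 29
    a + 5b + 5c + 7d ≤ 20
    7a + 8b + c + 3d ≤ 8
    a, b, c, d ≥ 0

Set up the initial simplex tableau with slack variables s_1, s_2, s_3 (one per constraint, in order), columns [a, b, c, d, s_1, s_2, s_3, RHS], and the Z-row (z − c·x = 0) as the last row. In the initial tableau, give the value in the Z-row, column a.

-5

The Z-row carries the negated objective coefficients: the a entry is -5.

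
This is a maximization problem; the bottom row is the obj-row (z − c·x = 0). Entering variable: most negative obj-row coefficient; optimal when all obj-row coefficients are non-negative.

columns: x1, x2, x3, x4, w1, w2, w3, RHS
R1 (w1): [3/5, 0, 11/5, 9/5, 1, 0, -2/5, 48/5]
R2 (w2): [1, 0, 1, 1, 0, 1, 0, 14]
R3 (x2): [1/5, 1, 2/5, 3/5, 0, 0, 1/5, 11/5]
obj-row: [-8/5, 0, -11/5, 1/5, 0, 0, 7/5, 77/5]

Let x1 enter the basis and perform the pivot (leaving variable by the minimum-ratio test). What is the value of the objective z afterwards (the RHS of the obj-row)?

Ratio test on column x1 — row 1: (48/5)/(3/5) = 16; row 2: 14/1 = 14; row 3: (11/5)/(1/5) = 11. Minimum is 11 at row 3 (x2 leaves); pivot element 1/5.
Pivot on row 3; the obj-row RHS becomes 77/5 − (-8/5)·11 = 33.

33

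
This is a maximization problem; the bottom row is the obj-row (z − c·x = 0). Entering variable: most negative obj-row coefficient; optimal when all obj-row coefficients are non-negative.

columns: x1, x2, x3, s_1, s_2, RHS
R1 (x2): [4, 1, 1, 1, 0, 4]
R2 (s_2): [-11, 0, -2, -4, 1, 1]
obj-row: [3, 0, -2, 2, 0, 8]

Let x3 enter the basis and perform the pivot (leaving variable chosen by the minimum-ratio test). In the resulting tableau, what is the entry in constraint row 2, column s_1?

-2

Ratio test on column x3 — row 1: 4/1 = 4; row 2: entry -2 ≤ 0. Minimum is 4 at row 1 (x2 leaves); pivot element 1.
Divide row 1 by 1; eliminate column x3 from the other rows.
Row 2 update in column s_1: -4 − (-2)·1 = -2.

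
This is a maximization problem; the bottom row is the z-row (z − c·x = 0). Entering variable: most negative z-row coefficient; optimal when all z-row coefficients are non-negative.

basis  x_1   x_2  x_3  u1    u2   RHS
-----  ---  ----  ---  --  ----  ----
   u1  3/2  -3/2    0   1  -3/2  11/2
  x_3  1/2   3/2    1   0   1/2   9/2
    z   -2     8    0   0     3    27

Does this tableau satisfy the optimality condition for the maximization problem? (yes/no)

no

The z-row has a negative entry -2 in column x_1, so it is not optimal.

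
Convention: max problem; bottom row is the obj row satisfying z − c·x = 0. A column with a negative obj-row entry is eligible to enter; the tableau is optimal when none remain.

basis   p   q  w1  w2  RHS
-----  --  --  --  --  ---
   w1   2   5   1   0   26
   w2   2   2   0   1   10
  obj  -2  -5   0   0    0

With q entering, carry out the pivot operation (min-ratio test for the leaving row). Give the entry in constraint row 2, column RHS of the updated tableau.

5

Ratio test on column q — row 1: 26/5 = 26/5; row 2: 10/2 = 5. Minimum is 5 at row 2 (w2 leaves); pivot element 2.
Divide row 2 by 2; eliminate column q from the other rows.
In the new row 2, the RHS entry is the old entry divided by the pivot: 10/2 = 5.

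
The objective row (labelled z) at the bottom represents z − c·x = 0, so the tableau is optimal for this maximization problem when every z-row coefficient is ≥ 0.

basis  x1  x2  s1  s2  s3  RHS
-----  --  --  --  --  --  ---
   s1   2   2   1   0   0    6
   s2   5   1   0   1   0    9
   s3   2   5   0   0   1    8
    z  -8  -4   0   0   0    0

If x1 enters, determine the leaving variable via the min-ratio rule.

Column x1 entries and ratios — s1: 6/2 = 3; s2: 9/5 = 9/5; s3: 8/2 = 4.
Smallest ratio is 9/5 in the row of s2, so s2 leaves.

s2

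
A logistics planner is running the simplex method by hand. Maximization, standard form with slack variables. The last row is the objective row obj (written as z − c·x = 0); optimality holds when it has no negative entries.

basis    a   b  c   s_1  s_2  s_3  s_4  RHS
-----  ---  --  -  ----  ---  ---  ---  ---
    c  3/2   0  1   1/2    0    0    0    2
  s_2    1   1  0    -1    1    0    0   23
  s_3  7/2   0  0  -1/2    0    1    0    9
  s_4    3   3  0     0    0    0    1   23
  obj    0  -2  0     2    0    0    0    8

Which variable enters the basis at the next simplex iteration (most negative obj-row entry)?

Negative obj-row entries: b: -2.
The most negative is -2 in column b, so b enters.

b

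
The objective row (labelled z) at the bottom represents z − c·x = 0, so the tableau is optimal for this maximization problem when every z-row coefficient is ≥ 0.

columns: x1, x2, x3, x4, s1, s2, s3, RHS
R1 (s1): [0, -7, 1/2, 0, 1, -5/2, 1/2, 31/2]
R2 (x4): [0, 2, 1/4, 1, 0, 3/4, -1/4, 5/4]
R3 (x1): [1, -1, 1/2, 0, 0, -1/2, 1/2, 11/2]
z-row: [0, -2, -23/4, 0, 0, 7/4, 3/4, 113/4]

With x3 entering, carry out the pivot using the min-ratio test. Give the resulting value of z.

57

Ratio test on column x3 — row 1: (31/2)/(1/2) = 31; row 2: (5/4)/(1/4) = 5; row 3: (11/2)/(1/2) = 11. Minimum is 5 at row 2 (x4 leaves); pivot element 1/4.
Pivot on row 2; the z-row RHS becomes 113/4 − (-23/4)·5 = 57.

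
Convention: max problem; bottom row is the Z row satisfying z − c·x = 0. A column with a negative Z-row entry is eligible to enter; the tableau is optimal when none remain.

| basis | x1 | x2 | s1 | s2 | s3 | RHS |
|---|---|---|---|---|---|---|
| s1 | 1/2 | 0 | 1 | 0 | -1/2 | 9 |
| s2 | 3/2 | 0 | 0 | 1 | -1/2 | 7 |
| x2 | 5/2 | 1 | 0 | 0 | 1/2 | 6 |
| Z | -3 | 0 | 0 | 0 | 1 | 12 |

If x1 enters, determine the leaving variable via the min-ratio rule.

Column x1 entries and ratios — s1: 9/(1/2) = 18; s2: 7/(3/2) = 14/3; x2: 6/(5/2) = 12/5.
Smallest ratio is 12/5 in the row of x2, so x2 leaves.

x2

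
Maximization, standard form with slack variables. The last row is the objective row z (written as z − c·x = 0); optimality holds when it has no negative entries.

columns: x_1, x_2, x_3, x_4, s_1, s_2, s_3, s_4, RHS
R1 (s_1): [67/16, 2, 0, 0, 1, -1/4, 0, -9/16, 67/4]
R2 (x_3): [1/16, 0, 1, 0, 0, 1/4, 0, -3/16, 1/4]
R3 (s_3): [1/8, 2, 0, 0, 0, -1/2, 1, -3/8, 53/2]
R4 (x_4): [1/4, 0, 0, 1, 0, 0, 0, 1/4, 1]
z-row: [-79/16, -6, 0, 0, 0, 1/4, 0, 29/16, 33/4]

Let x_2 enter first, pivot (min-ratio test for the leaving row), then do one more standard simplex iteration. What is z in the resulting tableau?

Ratio test on column x_2 — row 1: (67/4)/2 = 67/8; row 2: entry 0 ≤ 0; row 3: (53/2)/2 = 53/4; row 4: entry 0 ≤ 0. Minimum is 67/8 at row 1 (s_1 leaves); pivot element 2.
Pivot on row 1; the z-row RHS becomes 33/4 − (-6)·(67/8) = 117/2.
Next entering variable (most negative z-row entry -1/2): s_2.
Ratio test on column s_2 — row 1: entry -1/8 ≤ 0; row 2: (1/4)/(1/4) = 1; row 3: entry -1/4 ≤ 0; row 4: entry 0 ≤ 0. Minimum is 1 at row 2 (x_3 leaves); pivot element 1/4.
After the second pivot the z-row RHS is 117/2 − (-1/2)·1 = 59.

59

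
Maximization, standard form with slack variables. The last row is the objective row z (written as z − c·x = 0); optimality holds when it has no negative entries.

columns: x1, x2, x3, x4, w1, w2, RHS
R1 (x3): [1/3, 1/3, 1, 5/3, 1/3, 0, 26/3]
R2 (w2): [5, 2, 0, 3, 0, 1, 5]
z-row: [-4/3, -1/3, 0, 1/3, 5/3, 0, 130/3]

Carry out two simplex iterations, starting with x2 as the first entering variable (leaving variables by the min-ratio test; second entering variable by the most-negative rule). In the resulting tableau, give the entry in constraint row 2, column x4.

Ratio test on column x2 — row 1: (26/3)/(1/3) = 26; row 2: 5/2 = 5/2. Minimum is 5/2 at row 2 (w2 leaves); pivot element 2.
Divide row 2 by 2; eliminate column x2 from the other rows.
Second iteration: most negative z-row entry is -1/2 in column x1, so x1 enters.
Ratio test on column x1 — row 1: entry -1/2 ≤ 0; row 2: (5/2)/(5/2) = 1. Minimum is 1 at row 2 (x2 leaves); pivot element 5/2.
Divide row 2 by 5/2; eliminate column x1 from the other rows.
After both pivots, the entry at constraint row 2, column x4 is 3/5.

3/5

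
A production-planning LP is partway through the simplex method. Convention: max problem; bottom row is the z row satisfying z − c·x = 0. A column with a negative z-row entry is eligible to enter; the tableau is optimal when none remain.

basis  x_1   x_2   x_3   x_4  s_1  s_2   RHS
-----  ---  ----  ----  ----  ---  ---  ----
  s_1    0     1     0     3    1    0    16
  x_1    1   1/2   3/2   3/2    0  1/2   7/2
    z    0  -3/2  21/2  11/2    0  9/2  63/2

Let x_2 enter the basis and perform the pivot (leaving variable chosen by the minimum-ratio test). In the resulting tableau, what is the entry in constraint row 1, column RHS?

9

Ratio test on column x_2 — row 1: 16/1 = 16; row 2: (7/2)/(1/2) = 7. Minimum is 7 at row 2 (x_1 leaves); pivot element 1/2.
Divide row 2 by 1/2; eliminate column x_2 from the other rows.
Row 1 update in column RHS: 16 − 1·7 = 9.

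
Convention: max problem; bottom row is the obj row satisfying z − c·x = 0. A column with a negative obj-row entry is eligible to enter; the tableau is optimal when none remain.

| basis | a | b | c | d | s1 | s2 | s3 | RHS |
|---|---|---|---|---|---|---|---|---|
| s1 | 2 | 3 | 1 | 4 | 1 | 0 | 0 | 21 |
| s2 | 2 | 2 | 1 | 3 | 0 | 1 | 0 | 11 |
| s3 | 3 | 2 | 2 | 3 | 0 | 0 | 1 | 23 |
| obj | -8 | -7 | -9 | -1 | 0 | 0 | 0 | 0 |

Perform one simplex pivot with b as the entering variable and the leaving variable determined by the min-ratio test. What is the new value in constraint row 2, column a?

1

Ratio test on column b — row 1: 21/3 = 7; row 2: 11/2 = 11/2; row 3: 23/2 = 23/2. Minimum is 11/2 at row 2 (s2 leaves); pivot element 2.
Divide row 2 by 2; eliminate column b from the other rows.
In the new row 2, the a entry is the old entry divided by the pivot: 2/2 = 1.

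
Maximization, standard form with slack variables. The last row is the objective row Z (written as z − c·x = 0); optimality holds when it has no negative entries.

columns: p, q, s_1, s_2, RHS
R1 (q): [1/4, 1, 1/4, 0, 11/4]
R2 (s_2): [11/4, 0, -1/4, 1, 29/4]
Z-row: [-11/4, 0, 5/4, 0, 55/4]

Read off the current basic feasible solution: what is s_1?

0

s_1 is not in the basis, so in the current basic feasible solution s_1 = 0.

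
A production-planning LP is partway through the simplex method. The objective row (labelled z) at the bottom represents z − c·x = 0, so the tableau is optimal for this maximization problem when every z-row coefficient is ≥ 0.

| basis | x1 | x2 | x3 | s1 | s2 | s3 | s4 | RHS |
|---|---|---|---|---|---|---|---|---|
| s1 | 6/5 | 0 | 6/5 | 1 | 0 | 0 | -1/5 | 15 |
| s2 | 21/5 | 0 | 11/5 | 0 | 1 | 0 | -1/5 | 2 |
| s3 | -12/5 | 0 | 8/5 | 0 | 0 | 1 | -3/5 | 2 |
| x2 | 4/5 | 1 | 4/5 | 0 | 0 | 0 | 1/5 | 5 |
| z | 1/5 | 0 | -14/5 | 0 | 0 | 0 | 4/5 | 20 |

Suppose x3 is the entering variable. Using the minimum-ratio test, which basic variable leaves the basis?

s2

Column x3 entries and ratios — s1: 15/(6/5) = 25/2; s2: 2/(11/5) = 10/11; s3: 2/(8/5) = 5/4; x2: 5/(4/5) = 25/4.
Smallest ratio is 10/11 in the row of s2, so s2 leaves.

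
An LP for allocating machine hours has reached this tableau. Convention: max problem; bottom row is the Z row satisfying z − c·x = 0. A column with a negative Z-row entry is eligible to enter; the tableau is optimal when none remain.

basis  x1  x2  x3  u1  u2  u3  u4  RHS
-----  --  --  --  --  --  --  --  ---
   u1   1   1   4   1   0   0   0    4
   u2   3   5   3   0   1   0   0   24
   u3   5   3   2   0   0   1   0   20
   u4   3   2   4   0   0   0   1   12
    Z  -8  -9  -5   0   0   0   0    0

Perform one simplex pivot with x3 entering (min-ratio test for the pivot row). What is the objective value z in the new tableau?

Ratio test on column x3 — row 1: 4/4 = 1; row 2: 24/3 = 8; row 3: 20/2 = 10; row 4: 12/4 = 3. Minimum is 1 at row 1 (u1 leaves); pivot element 4.
Pivot on row 1; the Z-row RHS becomes 0 − (-5)·1 = 5.

5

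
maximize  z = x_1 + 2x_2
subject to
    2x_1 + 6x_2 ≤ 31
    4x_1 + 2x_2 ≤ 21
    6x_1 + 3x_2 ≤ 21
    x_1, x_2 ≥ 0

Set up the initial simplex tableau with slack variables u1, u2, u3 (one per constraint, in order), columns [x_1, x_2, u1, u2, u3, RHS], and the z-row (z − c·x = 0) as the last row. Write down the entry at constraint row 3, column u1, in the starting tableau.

Slack u1 belongs to constraint 1; its column is the unit vector e_1, so the entry in row 3 is 0.

0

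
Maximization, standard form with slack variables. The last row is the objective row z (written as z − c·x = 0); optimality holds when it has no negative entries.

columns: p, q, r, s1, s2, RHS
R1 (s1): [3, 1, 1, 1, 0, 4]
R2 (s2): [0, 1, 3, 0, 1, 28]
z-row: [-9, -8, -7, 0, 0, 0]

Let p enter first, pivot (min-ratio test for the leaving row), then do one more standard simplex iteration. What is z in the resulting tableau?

32

Ratio test on column p — row 1: 4/3 = 4/3; row 2: entry 0 ≤ 0. Minimum is 4/3 at row 1 (s1 leaves); pivot element 3.
Pivot on row 1; the z-row RHS becomes 0 − (-9)·(4/3) = 12.
Next entering variable (most negative z-row entry -5): q.
Ratio test on column q — row 1: (4/3)/(1/3) = 4; row 2: 28/1 = 28. Minimum is 4 at row 1 (p leaves); pivot element 1/3.
After the second pivot the z-row RHS is 12 − (-5)·4 = 32.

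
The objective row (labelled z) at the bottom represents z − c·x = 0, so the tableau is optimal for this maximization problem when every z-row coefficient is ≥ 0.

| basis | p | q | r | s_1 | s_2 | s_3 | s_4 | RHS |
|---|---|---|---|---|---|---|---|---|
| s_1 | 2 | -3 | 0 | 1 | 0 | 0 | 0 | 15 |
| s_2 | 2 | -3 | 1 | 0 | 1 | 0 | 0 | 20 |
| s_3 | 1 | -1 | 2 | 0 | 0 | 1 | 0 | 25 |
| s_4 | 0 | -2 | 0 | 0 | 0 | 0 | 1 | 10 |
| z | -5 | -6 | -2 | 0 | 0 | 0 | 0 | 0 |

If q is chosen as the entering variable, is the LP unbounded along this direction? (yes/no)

yes

Every constraint-row entry in column q is ≤ 0, so increasing q is unbounded.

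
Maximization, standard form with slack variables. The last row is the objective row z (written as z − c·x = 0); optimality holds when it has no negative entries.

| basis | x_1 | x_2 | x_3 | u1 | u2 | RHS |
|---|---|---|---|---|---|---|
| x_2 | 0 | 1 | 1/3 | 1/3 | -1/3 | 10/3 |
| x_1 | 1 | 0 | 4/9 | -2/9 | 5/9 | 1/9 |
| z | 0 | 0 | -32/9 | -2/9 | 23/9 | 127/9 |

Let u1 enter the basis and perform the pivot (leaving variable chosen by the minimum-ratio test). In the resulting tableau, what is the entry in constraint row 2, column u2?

Ratio test on column u1 — row 1: (10/3)/(1/3) = 10; row 2: entry -2/9 ≤ 0. Minimum is 10 at row 1 (x_2 leaves); pivot element 1/3.
Divide row 1 by 1/3; eliminate column u1 from the other rows.
Row 2 update in column u2: 5/9 − (-2/9)·(-1) = 1/3.

1/3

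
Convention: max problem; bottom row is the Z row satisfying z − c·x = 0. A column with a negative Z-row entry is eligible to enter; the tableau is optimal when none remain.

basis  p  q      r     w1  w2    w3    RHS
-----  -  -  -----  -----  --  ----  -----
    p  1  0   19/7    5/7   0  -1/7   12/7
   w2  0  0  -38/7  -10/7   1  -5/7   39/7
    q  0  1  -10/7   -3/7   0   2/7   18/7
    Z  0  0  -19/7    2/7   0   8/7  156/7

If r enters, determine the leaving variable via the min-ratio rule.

p

Column r entries and ratios — p: (12/7)/(19/7) = 12/19; w2: -38/7 ≤ 0, skip; q: -10/7 ≤ 0, skip.
Smallest ratio is 12/19 in the row of p, so p leaves.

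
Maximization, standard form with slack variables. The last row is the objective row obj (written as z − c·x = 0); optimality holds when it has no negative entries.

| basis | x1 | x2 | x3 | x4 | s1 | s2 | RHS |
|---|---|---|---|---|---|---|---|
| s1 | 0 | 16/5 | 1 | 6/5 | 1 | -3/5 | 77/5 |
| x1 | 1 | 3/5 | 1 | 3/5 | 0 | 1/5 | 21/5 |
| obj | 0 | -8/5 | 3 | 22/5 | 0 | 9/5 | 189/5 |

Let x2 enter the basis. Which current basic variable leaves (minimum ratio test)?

Column x2 entries and ratios — s1: (77/5)/(16/5) = 77/16; x1: (21/5)/(3/5) = 7.
Smallest ratio is 77/16 in the row of s1, so s1 leaves.

s1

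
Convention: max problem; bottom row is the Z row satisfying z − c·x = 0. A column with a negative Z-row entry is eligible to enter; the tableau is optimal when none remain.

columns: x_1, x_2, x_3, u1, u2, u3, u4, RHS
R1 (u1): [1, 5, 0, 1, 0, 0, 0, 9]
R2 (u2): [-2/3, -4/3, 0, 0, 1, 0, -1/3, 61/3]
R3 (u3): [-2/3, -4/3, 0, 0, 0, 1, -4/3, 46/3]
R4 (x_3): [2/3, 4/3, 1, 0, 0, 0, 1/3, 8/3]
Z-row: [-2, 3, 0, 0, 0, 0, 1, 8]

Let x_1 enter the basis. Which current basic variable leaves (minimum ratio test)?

Column x_1 entries and ratios — u1: 9/1 = 9; u2: -2/3 ≤ 0, skip; u3: -2/3 ≤ 0, skip; x_3: (8/3)/(2/3) = 4.
Smallest ratio is 4 in the row of x_3, so x_3 leaves.

x_3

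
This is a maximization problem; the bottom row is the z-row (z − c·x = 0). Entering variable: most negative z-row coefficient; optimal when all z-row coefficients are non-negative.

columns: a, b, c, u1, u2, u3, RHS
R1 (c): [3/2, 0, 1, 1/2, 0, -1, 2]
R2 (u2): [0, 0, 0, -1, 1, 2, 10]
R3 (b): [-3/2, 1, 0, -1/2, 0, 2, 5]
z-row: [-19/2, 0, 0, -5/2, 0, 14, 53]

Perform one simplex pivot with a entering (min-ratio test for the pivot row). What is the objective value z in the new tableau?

197/3

Ratio test on column a — row 1: 2/(3/2) = 4/3; row 2: entry 0 ≤ 0; row 3: entry -3/2 ≤ 0. Minimum is 4/3 at row 1 (c leaves); pivot element 3/2.
Pivot on row 1; the z-row RHS becomes 53 − (-19/2)·(4/3) = 197/3.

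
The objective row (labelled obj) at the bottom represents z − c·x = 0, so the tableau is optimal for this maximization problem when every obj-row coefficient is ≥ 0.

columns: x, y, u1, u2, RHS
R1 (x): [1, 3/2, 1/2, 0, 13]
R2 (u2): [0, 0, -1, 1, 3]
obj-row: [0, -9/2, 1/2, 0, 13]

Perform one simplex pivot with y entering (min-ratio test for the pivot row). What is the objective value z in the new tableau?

Ratio test on column y — row 1: 13/(3/2) = 26/3; row 2: entry 0 ≤ 0. Minimum is 26/3 at row 1 (x leaves); pivot element 3/2.
Pivot on row 1; the obj-row RHS becomes 13 − (-9/2)·(26/3) = 52.

52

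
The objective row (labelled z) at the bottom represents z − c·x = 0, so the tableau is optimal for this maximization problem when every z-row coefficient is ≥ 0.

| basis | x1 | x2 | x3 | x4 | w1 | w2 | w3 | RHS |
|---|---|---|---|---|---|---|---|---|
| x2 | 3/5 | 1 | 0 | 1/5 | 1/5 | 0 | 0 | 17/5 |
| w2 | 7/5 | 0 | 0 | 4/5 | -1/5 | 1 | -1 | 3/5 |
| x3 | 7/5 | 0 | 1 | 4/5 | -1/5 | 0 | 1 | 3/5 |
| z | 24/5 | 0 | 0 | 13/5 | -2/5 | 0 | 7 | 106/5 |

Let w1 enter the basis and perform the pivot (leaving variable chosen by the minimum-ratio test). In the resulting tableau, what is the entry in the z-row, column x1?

6

Ratio test on column w1 — row 1: (17/5)/(1/5) = 17; row 2: entry -1/5 ≤ 0; row 3: entry -1/5 ≤ 0. Minimum is 17 at row 1 (x2 leaves); pivot element 1/5.
Divide row 1 by 1/5; eliminate column w1 from the other rows.
z-row update in column x1: 24/5 − (-2/5)·3 = 6.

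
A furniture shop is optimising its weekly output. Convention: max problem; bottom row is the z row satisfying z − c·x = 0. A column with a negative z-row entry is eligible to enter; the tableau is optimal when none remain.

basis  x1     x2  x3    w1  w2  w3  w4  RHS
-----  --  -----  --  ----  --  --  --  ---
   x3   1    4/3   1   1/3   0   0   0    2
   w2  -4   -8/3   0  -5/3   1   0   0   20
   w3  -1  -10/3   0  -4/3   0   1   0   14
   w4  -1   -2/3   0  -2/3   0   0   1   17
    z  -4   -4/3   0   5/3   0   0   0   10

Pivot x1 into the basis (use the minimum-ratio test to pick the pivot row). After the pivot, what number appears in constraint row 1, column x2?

Ratio test on column x1 — row 1: 2/1 = 2; row 2: entry -4 ≤ 0; row 3: entry -1 ≤ 0; row 4: entry -1 ≤ 0. Minimum is 2 at row 1 (x3 leaves); pivot element 1.
Divide row 1 by 1; eliminate column x1 from the other rows.
In the new row 1, the x2 entry is the old entry divided by the pivot: (4/3)/1 = 4/3.

4/3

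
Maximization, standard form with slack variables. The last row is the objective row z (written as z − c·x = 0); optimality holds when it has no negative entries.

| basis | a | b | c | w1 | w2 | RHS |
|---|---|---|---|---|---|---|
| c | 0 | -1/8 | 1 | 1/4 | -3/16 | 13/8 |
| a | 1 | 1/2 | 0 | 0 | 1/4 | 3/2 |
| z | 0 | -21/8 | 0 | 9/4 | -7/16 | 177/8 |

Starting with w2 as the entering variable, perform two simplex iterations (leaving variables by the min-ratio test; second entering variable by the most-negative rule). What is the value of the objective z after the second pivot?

30

Ratio test on column w2 — row 1: entry -3/16 ≤ 0; row 2: (3/2)/(1/4) = 6. Minimum is 6 at row 2 (a leaves); pivot element 1/4.
Pivot on row 2; the z-row RHS becomes 177/8 − (-7/16)·6 = 99/4.
Next entering variable (most negative z-row entry -7/4): b.
Ratio test on column b — row 1: (11/4)/(1/4) = 11; row 2: 6/2 = 3. Minimum is 3 at row 2 (w2 leaves); pivot element 2.
After the second pivot the z-row RHS is 99/4 − (-7/4)·3 = 30.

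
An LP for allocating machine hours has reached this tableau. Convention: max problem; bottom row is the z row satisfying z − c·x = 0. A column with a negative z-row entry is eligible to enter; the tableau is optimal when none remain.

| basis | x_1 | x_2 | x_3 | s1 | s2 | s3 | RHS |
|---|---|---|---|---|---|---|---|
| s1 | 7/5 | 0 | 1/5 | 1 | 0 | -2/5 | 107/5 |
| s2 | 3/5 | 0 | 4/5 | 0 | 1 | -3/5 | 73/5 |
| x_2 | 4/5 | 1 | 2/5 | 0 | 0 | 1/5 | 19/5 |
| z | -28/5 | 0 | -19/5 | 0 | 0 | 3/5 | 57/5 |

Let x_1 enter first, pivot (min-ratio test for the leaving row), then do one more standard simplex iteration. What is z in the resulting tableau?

95/2

Ratio test on column x_1 — row 1: (107/5)/(7/5) = 107/7; row 2: (73/5)/(3/5) = 73/3; row 3: (19/5)/(4/5) = 19/4. Minimum is 19/4 at row 3 (x_2 leaves); pivot element 4/5.
Pivot on row 3; the z-row RHS becomes 57/5 − (-28/5)·(19/4) = 38.
Next entering variable (most negative z-row entry -1): x_3.
Ratio test on column x_3 — row 1: entry -1/2 ≤ 0; row 2: (47/4)/(1/2) = 47/2; row 3: (19/4)/(1/2) = 19/2. Minimum is 19/2 at row 3 (x_1 leaves); pivot element 1/2.
After the second pivot the z-row RHS is 38 − (-1)·(19/2) = 95/2.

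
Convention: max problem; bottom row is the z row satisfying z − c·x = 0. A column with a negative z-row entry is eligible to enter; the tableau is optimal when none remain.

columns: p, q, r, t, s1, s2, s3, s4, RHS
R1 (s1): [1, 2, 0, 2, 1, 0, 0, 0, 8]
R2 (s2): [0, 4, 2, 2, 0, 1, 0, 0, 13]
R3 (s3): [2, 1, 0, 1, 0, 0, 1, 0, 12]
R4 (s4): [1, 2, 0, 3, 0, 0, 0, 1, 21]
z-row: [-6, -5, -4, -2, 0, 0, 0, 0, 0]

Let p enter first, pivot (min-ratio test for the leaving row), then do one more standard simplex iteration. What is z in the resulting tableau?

Ratio test on column p — row 1: 8/1 = 8; row 2: entry 0 ≤ 0; row 3: 12/2 = 6; row 4: 21/1 = 21. Minimum is 6 at row 3 (s3 leaves); pivot element 2.
Pivot on row 3; the z-row RHS becomes 0 − (-6)·6 = 36.
Next entering variable (most negative z-row entry -4): r.
Ratio test on column r — row 1: entry 0 ≤ 0; row 2: 13/2 = 13/2; row 3: entry 0 ≤ 0; row 4: entry 0 ≤ 0. Minimum is 13/2 at row 2 (s2 leaves); pivot element 2.
After the second pivot the z-row RHS is 36 − (-4)·(13/2) = 62.

62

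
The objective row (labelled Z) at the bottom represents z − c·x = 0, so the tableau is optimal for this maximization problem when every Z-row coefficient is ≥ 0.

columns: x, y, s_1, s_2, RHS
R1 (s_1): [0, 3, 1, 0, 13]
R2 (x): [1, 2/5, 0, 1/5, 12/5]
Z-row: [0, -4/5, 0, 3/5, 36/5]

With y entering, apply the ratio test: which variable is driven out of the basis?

Column y entries and ratios — s_1: 13/3 = 13/3; x: (12/5)/(2/5) = 6.
Smallest ratio is 13/3 in the row of s_1, so s_1 leaves.

s_1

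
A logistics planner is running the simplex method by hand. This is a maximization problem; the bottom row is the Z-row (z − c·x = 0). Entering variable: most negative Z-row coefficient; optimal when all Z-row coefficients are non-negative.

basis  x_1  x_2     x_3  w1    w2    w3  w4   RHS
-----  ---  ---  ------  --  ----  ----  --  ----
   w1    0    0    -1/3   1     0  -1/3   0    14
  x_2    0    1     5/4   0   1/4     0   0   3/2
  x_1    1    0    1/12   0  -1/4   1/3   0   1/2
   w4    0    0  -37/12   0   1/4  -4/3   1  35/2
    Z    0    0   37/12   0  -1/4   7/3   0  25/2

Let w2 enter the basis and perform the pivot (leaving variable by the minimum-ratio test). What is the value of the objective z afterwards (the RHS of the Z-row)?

Ratio test on column w2 — row 1: entry 0 ≤ 0; row 2: (3/2)/(1/4) = 6; row 3: entry -1/4 ≤ 0; row 4: (35/2)/(1/4) = 70. Minimum is 6 at row 2 (x_2 leaves); pivot element 1/4.
Pivot on row 2; the Z-row RHS becomes 25/2 − (-1/4)·6 = 14.

14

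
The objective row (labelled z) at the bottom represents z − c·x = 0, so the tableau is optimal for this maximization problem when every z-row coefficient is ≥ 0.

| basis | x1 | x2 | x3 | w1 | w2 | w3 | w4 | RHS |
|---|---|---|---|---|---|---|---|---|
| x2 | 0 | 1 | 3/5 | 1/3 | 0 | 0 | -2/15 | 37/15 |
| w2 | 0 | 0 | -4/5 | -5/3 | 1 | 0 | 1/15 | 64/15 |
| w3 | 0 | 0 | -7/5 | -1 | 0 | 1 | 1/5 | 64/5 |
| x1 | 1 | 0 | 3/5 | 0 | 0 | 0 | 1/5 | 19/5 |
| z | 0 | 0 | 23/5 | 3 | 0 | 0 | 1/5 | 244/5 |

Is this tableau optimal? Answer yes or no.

Every z-row coefficient is ≥ 0, so the tableau is optimal.

yes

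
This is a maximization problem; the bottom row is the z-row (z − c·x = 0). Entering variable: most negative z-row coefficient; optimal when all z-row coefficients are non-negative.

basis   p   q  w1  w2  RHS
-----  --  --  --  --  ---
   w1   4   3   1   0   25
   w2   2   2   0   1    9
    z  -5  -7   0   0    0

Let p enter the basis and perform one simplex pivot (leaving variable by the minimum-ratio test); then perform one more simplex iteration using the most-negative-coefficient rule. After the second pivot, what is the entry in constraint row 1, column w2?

-3/2

Ratio test on column p — row 1: 25/4 = 25/4; row 2: 9/2 = 9/2. Minimum is 9/2 at row 2 (w2 leaves); pivot element 2.
Divide row 2 by 2; eliminate column p from the other rows.
Second iteration: most negative z-row entry is -2 in column q, so q enters.
Ratio test on column q — row 1: entry -1 ≤ 0; row 2: (9/2)/1 = 9/2. Minimum is 9/2 at row 2 (p leaves); pivot element 1.
Divide row 2 by 1; eliminate column q from the other rows.
After both pivots, the entry at constraint row 1, column w2 is -3/2.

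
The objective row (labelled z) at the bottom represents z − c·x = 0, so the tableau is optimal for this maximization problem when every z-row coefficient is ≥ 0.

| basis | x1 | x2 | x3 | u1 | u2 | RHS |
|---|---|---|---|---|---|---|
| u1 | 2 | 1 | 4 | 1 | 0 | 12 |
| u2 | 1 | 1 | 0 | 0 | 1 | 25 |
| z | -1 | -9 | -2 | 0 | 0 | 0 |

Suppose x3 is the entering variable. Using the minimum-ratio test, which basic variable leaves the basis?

u1

Column x3 entries and ratios — u1: 12/4 = 3; u2: 0 ≤ 0, skip.
Smallest ratio is 3 in the row of u1, so u1 leaves.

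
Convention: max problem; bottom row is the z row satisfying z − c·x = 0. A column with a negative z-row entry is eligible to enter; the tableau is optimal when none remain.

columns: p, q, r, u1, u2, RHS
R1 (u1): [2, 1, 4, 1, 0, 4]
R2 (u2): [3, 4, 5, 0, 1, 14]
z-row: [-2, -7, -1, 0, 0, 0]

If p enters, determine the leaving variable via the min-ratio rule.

Column p entries and ratios — u1: 4/2 = 2; u2: 14/3 = 14/3.
Smallest ratio is 2 in the row of u1, so u1 leaves.

u1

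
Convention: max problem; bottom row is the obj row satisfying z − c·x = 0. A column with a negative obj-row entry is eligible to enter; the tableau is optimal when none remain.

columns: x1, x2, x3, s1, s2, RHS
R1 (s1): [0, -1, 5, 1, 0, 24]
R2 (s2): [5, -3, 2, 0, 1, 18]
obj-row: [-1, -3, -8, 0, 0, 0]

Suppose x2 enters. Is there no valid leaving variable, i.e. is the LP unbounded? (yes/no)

yes

Every constraint-row entry in column x2 is ≤ 0, so increasing x2 is unbounded.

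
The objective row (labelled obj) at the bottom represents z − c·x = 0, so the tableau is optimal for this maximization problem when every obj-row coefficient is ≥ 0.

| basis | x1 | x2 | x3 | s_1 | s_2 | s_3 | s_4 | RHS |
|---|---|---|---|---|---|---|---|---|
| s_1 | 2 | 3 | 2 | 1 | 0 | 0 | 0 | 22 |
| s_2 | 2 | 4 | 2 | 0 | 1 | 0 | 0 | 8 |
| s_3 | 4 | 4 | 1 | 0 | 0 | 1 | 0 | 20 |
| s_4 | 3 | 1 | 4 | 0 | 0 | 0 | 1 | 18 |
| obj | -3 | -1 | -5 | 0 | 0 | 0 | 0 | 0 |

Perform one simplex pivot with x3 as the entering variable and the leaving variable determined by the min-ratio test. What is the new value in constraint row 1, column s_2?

-1

Ratio test on column x3 — row 1: 22/2 = 11; row 2: 8/2 = 4; row 3: 20/1 = 20; row 4: 18/4 = 9/2. Minimum is 4 at row 2 (s_2 leaves); pivot element 2.
Divide row 2 by 2; eliminate column x3 from the other rows.
Row 1 update in column s_2: 0 − 2·(1/2) = -1.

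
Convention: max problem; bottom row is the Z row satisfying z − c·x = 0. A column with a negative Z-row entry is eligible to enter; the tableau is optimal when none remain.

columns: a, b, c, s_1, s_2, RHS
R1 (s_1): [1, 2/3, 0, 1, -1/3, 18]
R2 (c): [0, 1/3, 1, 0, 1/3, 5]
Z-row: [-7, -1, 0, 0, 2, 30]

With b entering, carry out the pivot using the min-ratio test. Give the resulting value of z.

45

Ratio test on column b — row 1: 18/(2/3) = 27; row 2: 5/(1/3) = 15. Minimum is 15 at row 2 (c leaves); pivot element 1/3.
Pivot on row 2; the Z-row RHS becomes 30 − (-1)·15 = 45.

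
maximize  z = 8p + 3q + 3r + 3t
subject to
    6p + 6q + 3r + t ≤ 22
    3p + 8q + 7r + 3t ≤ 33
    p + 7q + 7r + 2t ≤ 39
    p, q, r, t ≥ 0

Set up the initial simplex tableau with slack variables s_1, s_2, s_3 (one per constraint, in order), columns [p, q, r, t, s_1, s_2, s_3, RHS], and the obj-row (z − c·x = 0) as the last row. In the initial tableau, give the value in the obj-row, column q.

The obj-row carries the negated objective coefficients: the q entry is -3.

-3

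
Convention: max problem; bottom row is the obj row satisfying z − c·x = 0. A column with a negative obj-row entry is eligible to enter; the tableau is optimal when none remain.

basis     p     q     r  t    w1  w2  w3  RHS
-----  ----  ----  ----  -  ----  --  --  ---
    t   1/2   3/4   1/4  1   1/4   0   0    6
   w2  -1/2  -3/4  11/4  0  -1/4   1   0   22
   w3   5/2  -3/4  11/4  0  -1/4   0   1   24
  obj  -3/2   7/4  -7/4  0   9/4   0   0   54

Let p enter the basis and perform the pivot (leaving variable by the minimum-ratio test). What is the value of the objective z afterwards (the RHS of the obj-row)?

Ratio test on column p — row 1: 6/(1/2) = 12; row 2: entry -1/2 ≤ 0; row 3: 24/(5/2) = 48/5. Minimum is 48/5 at row 3 (w3 leaves); pivot element 5/2.
Pivot on row 3; the obj-row RHS becomes 54 − (-3/2)·(48/5) = 342/5.

342/5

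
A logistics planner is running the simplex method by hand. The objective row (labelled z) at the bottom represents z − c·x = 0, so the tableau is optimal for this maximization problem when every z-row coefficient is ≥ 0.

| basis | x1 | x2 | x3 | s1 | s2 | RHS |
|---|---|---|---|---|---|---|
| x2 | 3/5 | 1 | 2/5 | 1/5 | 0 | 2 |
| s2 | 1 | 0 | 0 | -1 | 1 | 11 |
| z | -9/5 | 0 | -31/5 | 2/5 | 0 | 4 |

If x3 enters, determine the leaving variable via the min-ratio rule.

x2

Column x3 entries and ratios — x2: 2/(2/5) = 5; s2: 0 ≤ 0, skip.
Smallest ratio is 5 in the row of x2, so x2 leaves.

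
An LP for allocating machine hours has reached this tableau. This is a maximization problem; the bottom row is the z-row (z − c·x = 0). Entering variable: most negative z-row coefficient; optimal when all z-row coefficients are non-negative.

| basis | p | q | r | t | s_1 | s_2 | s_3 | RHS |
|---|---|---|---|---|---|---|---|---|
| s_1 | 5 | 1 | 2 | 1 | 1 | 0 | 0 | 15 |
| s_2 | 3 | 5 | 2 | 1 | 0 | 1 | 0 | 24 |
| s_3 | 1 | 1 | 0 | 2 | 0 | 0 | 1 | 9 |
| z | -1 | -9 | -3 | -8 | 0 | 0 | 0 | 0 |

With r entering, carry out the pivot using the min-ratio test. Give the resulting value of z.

Ratio test on column r — row 1: 15/2 = 15/2; row 2: 24/2 = 12; row 3: entry 0 ≤ 0. Minimum is 15/2 at row 1 (s_1 leaves); pivot element 2.
Pivot on row 1; the z-row RHS becomes 0 − (-3)·(15/2) = 45/2.

45/2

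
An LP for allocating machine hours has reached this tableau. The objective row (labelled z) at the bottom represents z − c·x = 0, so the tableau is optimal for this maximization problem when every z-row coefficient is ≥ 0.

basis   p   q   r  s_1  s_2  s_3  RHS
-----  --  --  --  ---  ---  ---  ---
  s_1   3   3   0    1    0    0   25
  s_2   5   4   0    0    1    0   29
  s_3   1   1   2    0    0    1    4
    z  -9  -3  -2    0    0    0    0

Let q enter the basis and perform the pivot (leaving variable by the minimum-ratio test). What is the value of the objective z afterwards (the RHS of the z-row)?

Ratio test on column q — row 1: 25/3 = 25/3; row 2: 29/4 = 29/4; row 3: 4/1 = 4. Minimum is 4 at row 3 (s_3 leaves); pivot element 1.
Pivot on row 3; the z-row RHS becomes 0 − (-3)·4 = 12.

12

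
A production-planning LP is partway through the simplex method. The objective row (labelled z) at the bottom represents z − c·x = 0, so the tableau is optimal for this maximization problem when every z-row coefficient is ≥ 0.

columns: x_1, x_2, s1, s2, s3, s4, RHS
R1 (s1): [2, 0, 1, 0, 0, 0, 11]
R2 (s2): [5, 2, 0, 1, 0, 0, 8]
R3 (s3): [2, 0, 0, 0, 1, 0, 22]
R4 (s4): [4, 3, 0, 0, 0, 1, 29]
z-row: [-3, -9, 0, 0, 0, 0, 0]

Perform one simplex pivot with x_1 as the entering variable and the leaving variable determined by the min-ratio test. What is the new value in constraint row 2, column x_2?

Ratio test on column x_1 — row 1: 11/2 = 11/2; row 2: 8/5 = 8/5; row 3: 22/2 = 11; row 4: 29/4 = 29/4. Minimum is 8/5 at row 2 (s2 leaves); pivot element 5.
Divide row 2 by 5; eliminate column x_1 from the other rows.
In the new row 2, the x_2 entry is the old entry divided by the pivot: 2/5 = 2/5.

2/5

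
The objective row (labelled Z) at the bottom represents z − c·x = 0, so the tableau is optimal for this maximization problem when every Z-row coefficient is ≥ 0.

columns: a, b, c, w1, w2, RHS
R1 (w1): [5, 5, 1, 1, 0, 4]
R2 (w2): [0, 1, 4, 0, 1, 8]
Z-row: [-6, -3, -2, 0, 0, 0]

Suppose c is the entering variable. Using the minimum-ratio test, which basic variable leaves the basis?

Column c entries and ratios — w1: 4/1 = 4; w2: 8/4 = 2.
Smallest ratio is 2 in the row of w2, so w2 leaves.

w2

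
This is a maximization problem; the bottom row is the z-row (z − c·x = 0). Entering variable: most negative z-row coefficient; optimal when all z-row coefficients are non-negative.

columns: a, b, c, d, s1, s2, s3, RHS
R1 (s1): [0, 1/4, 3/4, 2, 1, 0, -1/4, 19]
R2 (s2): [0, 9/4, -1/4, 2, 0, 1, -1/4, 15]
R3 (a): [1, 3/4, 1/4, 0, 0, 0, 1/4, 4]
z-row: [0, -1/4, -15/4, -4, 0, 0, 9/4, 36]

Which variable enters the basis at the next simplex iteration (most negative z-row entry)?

Negative z-row entries: b: -1/4, c: -15/4, d: -4.
The most negative is -4 in column d, so d enters.

d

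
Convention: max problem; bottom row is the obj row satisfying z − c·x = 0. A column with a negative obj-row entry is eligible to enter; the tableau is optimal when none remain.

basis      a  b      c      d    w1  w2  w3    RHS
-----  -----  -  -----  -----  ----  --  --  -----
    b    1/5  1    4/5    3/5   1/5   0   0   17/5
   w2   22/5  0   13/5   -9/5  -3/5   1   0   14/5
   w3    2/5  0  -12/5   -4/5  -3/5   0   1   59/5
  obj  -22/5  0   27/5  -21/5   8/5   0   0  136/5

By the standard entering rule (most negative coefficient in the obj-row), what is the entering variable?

a

Negative obj-row entries: a: -22/5, d: -21/5.
The most negative is -22/5 in column a, so a enters.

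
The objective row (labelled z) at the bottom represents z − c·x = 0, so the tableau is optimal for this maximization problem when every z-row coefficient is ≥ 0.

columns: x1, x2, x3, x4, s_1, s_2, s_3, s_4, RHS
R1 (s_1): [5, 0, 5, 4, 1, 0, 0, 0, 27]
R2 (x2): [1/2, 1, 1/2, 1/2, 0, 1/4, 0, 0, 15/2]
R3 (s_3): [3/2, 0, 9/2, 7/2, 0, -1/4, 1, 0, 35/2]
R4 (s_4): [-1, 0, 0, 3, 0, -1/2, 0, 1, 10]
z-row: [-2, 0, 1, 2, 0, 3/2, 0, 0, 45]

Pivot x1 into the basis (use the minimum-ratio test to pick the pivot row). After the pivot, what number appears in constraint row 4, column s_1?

1/5

Ratio test on column x1 — row 1: 27/5 = 27/5; row 2: (15/2)/(1/2) = 15; row 3: (35/2)/(3/2) = 35/3; row 4: entry -1 ≤ 0. Minimum is 27/5 at row 1 (s_1 leaves); pivot element 5.
Divide row 1 by 5; eliminate column x1 from the other rows.
Row 4 update in column s_1: 0 − (-1)·(1/5) = 1/5.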